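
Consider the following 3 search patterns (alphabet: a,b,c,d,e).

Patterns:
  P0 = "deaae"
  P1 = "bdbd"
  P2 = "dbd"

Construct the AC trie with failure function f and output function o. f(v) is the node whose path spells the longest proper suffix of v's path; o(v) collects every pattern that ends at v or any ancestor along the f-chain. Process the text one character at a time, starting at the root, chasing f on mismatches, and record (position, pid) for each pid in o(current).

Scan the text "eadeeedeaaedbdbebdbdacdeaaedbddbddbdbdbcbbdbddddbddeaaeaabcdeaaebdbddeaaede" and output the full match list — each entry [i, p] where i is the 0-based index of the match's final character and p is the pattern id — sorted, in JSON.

Build automaton:
Trie nodes:
  0='ε' goto b→6 d→1
  1='d' goto b→10 e→2
  2='de' goto a→3
  3='dea' goto a→4
  4='deaa' goto e→5
  5='deaae' goto ·  ←P0
  6='b' goto d→7
  7='bd' goto b→8
  8='bdb' goto d→9
  9='bdbd' goto ·  ←P1
  10='db' goto d→11
  11='dbd' goto ·  ←P2

BFS fail/out derivation:
  n1('d'): parent n0 fail=0; on 'd' 0 → fail=0;  out ∅∪∅=∅
  n6('b'): parent n0 fail=0; on 'b' 0 → fail=0;  out ∅∪∅=∅
  n2('de'): parent n1 fail=0; on 'e' 0 → fail=0;  out ∅∪∅=∅
  n7('bd'): parent n6 fail=0; on 'd' 0 → fail=1;  out ∅∪∅=∅
  n10('db'): parent n1 fail=0; on 'b' 0 → fail=6;  out ∅∪∅=∅
  n3('dea'): parent n2 fail=0; on 'a' 0 → fail=0;  out ∅∪∅=∅
  n8('bdb'): parent n7 fail=1; on 'b' 1 → fail=10;  out ∅∪∅=∅
  n11('dbd'): parent n10 fail=6; on 'd' 6 → fail=7;  out {2}∪∅={2}
  n4('deaa'): parent n3 fail=0; on 'a' 0 → fail=0;  out ∅∪∅=∅
  n9('bdbd'): parent n8 fail=10; on 'd' 10 → fail=11;  out {1}∪{2}={1,2}
  n5('deaae'): parent n4 fail=0; on 'e' 0 → fail=0;  out {0}∪∅={0}

Run:
i=0 'e': node 0→0
i=1 'a': node 0→0
i=2 'd': node 0→1
i=3 'e': node 1→2
i=4 'e': node 2→0 ·f
i=5 'e': node 0→0
i=6 'd': node 0→1
i=7 'e': node 1→2
i=8 'a': node 2→3
i=9 'a': node 3→4
i=10 'e': node 4→5  emit P0@[6:10]
i=11 'd': node 5→1 ·f
i=12 'b': node 1→10
i=13 'd': node 10→11  emit P2@[11:13]
i=14 'b': node 11→8 ·f
i=15 'e': node 8→0 ·f
i=16 'b': node 0→6
i=17 'd': node 6→7
i=18 'b': node 7→8
i=19 'd': node 8→9  emit P1@[16:19],P2@[17:19]
i=20 'a': node 9→0 ·f
i=21 'c': node 0→0
i=22 'd': node 0→1
i=23 'e': node 1→2
i=24 'a': node 2→3
i=25 'a': node 3→4
i=26 'e': node 4→5  emit P0@[22:26]
i=27 'd': node 5→1 ·f
i=28 'b': node 1→10
i=29 'd': node 10→11  emit P2@[27:29]
i=30 'd': node 11→1 ·f
i=31 'b': node 1→10
i=32 'd': node 10→11  emit P2@[30:32]
i=33 'd': node 11→1 ·f
i=34 'b': node 1→10
i=35 'd': node 10→11  emit P2@[33:35]
i=36 'b': node 11→8 ·f
i=37 'd': node 8→9  emit P1@[34:37],P2@[35:37]
i=38 'b': node 9→8 ·f
i=39 'c': node 8→0 ·f
i=40 'b': node 0→6
i=41 'b': node 6→6 ·f
i=42 'd': node 6→7
i=43 'b': node 7→8
i=44 'd': node 8→9  emit P1@[41:44],P2@[42:44]
i=45 'd': node 9→1 ·f
i=46 'd': node 1→1 ·f
i=47 'd': node 1→1 ·f
i=48 'b': node 1→10
i=49 'd': node 10→11  emit P2@[47:49]
i=50 'd': node 11→1 ·f
i=51 'e': node 1→2
i=52 'a': node 2→3
i=53 'a': node 3→4
i=54 'e': node 4→5  emit P0@[50:54]
i=55 'a': node 5→0 ·f
i=56 'a': node 0→0
i=57 'b': node 0→6
i=58 'c': node 6→0 ·f
i=59 'd': node 0→1
i=60 'e': node 1→2
i=61 'a': node 2→3
i=62 'a': node 3→4
i=63 'e': node 4→5  emit P0@[59:63]
i=64 'b': node 5→6 ·f
i=65 'd': node 6→7
i=66 'b': node 7→8
i=67 'd': node 8→9  emit P1@[64:67],P2@[65:67]
i=68 'd': node 9→1 ·f
i=69 'e': node 1→2
i=70 'a': node 2→3
i=71 'a': node 3→4
i=72 'e': node 4→5  emit P0@[68:72]
i=73 'd': node 5→1 ·f
i=74 'e': node 1→2

All matches (sorted): [[10,0],[13,2],[19,1],[19,2],[26,0],[29,2],[32,2],[35,2],[37,1],[37,2],[44,1],[44,2],[49,2],[54,0],[63,0],[67,1],[67,2],[72,0]]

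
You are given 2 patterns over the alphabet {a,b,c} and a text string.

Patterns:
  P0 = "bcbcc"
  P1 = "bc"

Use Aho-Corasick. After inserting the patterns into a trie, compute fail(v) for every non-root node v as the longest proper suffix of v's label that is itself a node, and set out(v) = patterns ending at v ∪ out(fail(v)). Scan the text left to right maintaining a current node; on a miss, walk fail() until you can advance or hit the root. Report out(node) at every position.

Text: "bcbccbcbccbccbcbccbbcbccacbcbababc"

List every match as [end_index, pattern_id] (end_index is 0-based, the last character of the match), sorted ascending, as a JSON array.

Construct AC machine:
Trie nodes:
  0='ε' goto b→1
  1='b' goto c→2
  2='bc' goto b→3  [P1 ends]
  3='bcb' goto c→4
  4='bcbc' goto c→5
  5='bcbcc' goto ·  [P0 ends]

BFS fail/out derivation:
  fail(1) 'b': from fail(0)=0 chase 'b': 0 ⇒ 0;  out=∅∪out(0)=∅
  fail(2) 'bc': from fail(1)=0 chase 'c': 0 ⇒ 0;  out={1}∪out(0)={1}
  fail(3) 'bcb': from fail(2)=0 chase 'b': 0 ⇒ 1;  out=∅∪out(1)=∅
  fail(4) 'bcbc': from fail(3)=1 chase 'c': 1 ⇒ 2;  out=∅∪out(2)={1}
  fail(5) 'bcbcc': from fail(4)=2 chase 'c': 2→0 ⇒ 0;  out={0}∪out(0)={0}

Run:
pos 0 'b': at 1
pos 1 'c': at 2  emit P1@[0:1]
pos 2 'b': at 3
pos 3 'c': at 4  emit P1@[2:3]
pos 4 'c': at 5  emit P0@[0:4]
pos 5 'b': at 1 (via fail)
pos 6 'c': at 2  emit P1@[5:6]
pos 7 'b': at 3
pos 8 'c': at 4  emit P1@[7:8]
pos 9 'c': at 5  emit P0@[5:9]
pos 10 'b': at 1 (via fail)
pos 11 'c': at 2  emit P1@[10:11]
pos 12 'c': at 0 (via fail)
pos 13 'b': at 1
pos 14 'c': at 2  emit P1@[13:14]
pos 15 'b': at 3
pos 16 'c': at 4  emit P1@[15:16]
pos 17 'c': at 5  emit P0@[13:17]
pos 18 'b': at 1 (via fail)
pos 19 'b': at 1 (via fail)
pos 20 'c': at 2  emit P1@[19:20]
pos 21 'b': at 3
pos 22 'c': at 4  emit P1@[21:22]
pos 23 'c': at 5  emit P0@[19:23]
pos 24 'a': at 0 (via fail)
pos 25 'c': at 0
pos 26 'b': at 1
pos 27 'c': at 2  emit P1@[26:27]
pos 28 'b': at 3
pos 29 'a': at 0 (via fail)
pos 30 'b': at 1
pos 31 'a': at 0 (via fail)
pos 32 'b': at 1
pos 33 'c': at 2  emit P1@[32:33]

Result: [[1,1],[3,1],[4,0],[6,1],[8,1],[9,0],[11,1],[14,1],[16,1],[17,0],[20,1],[22,1],[23,0],[27,1],[33,1]]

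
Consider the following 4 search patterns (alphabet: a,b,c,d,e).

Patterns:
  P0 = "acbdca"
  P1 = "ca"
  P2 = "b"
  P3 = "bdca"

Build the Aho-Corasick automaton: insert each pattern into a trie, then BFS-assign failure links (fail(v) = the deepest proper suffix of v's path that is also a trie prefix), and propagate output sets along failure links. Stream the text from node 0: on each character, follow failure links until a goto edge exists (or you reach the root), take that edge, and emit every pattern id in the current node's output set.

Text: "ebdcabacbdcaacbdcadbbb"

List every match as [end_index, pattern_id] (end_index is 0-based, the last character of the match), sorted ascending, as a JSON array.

Build automaton:
Trie (insert patterns):
  n0 'ε': a→1 b→9 c→7
  n1 'a': c→2
  n2 'ac': b→3
  n3 'acb': d→4
  n4 'acbd': c→5
  n5 'acbdc': a→6
  n6 'acbdca': ·  [P0 ends]
  n7 'c': a→8
  n8 'ca': ·  [P1 ends]
  n9 'b': d→10  [P2 ends]
  n10 'bd': c→11
  n11 'bdc': a→12
  n12 'bdca': ·  [P3 ends]

Failure links (BFS by depth):
  n1('a'): parent n0 fail=0; on 'a' 0 → fail=0;  out ∅∪∅=∅
  n7('c'): parent n0 fail=0; on 'c' 0 → fail=0;  out ∅∪∅=∅
  n9('b'): parent n0 fail=0; on 'b' 0 → fail=0;  out {2}∪∅={2}
  n2('ac'): parent n1 fail=0; on 'c' 0 → fail=7;  out ∅∪∅=∅
  n8('ca'): parent n7 fail=0; on 'a' 0 → fail=1;  out {1}∪∅={1}
  n10('bd'): parent n9 fail=0; on 'd' 0 → fail=0;  out ∅∪∅=∅
  n3('acb'): parent n2 fail=7; on 'b' 7→0 → fail=9;  out ∅∪{2}={2}
  n11('bdc'): parent n10 fail=0; on 'c' 0 → fail=7;  out ∅∪∅=∅
  n4('acbd'): parent n3 fail=9; on 'd' 9 → fail=10;  out ∅∪∅=∅
  n12('bdca'): parent n11 fail=7; on 'a' 7 → fail=8;  out {3}∪{1}={1,3}
  n5('acbdc'): parent n4 fail=10; on 'c' 10 → fail=11;  out ∅∪∅=∅
  n6('acbdca'): parent n5 fail=11; on 'a' 11 → fail=12;  out {0}∪{1,3}={0,1,3}

Scan:
[0] read 'e'  n0⇒n0
[1] read 'b'  n0⇒n9  ** P2@[1:1]
[2] read 'd'  n9⇒n10
[3] read 'c'  n10⇒n11
[4] read 'a'  n11⇒n12  ** P1@[3:4],P3@[1:4]
[5] read 'b'  n12⇒n9 ·f  ** P2@[5:5]
[6] read 'a'  n9⇒n1 ·f
[7] read 'c'  n1⇒n2
[8] read 'b'  n2⇒n3  ** P2@[8:8]
[9] read 'd'  n3⇒n4
[10] read 'c'  n4⇒n5
[11] read 'a'  n5⇒n6  ** P0@[6:11],P1@[10:11],P3@[8:11]
[12] read 'a'  n6⇒n1 ·f
[13] read 'c'  n1⇒n2
[14] read 'b'  n2⇒n3  ** P2@[14:14]
[15] read 'd'  n3⇒n4
[16] read 'c'  n4⇒n5
[17] read 'a'  n5⇒n6  ** P0@[12:17],P1@[16:17],P3@[14:17]
[18] read 'd'  n6⇒n0 ·f
[19] read 'b'  n0⇒n9  ** P2@[19:19]
[20] read 'b'  n9⇒n9 ·f  ** P2@[20:20]
[21] read 'b'  n9⇒n9 ·f  ** P2@[21:21]

Matches: [[1,2],[4,1],[4,3],[5,2],[8,2],[11,0],[11,1],[11,3],[14,2],[17,0],[17,1],[17,3],[19,2],[20,2],[21,2]]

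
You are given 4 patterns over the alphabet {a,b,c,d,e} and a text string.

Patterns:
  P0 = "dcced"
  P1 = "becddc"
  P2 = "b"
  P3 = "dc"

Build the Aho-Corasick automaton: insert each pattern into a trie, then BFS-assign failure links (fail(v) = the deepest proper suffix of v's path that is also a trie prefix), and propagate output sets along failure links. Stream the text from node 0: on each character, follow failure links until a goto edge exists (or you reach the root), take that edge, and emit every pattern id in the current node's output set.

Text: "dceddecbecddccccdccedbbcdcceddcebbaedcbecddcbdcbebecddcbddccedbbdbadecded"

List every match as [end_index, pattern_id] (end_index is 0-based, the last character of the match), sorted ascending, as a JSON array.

Build automaton:
Trie (insert patterns):
  n0 'ε': b→6 d→1
  n1 'd': c→2
  n2 'dc': c→3  ←P3
  n3 'dcc': e→4
  n4 'dcce': d→5
  n5 'dcced': ·  ←P0
  n6 'b': e→7  ←P2
  n7 'be': c→8
  n8 'bec': d→9
  n9 'becd': d→10
  n10 'becdd': c→11
  n11 'becddc': ·  ←P1

Failure links (BFS by depth):
  n1('d'): parent n0 fail=0; on 'd' 0 → fail=0;  out ∅∪∅=∅
  n6('b'): parent n0 fail=0; on 'b' 0 → fail=0;  out {2}∪∅={2}
  n2('dc'): parent n1 fail=0; on 'c' 0 → fail=0;  out {3}∪∅={3}
  n7('be'): parent n6 fail=0; on 'e' 0 → fail=0;  out ∅∪∅=∅
  n3('dcc'): parent n2 fail=0; on 'c' 0 → fail=0;  out ∅∪∅=∅
  n8('bec'): parent n7 fail=0; on 'c' 0 → fail=0;  out ∅∪∅=∅
  n4('dcce'): parent n3 fail=0; on 'e' 0 → fail=0;  out ∅∪∅=∅
  n9('becd'): parent n8 fail=0; on 'd' 0 → fail=1;  out ∅∪∅=∅
  n5('dcced'): parent n4 fail=0; on 'd' 0 → fail=1;  out {0}∪∅={0}
  n10('becdd'): parent n9 fail=1; on 'd' 1→0 → fail=1;  out ∅∪∅=∅
  n11('becddc'): parent n10 fail=1; on 'c' 1 → fail=2;  out {1}∪{3}={1,3}

Scan:
[0] read 'd'  n0⇒n1
[1] read 'c'  n1⇒n2  ** P3@[0:1]
[2] read 'e'  n2⇒n0 ·f
[3] read 'd'  n0⇒n1
[4] read 'd'  n1⇒n1 ·f
[5] read 'e'  n1⇒n0 ·f
[6] read 'c'  n0⇒n0
[7] read 'b'  n0⇒n6  ** P2@[7:7]
[8] read 'e'  n6⇒n7
[9] read 'c'  n7⇒n8
[10] read 'd'  n8⇒n9
[11] read 'd'  n9⇒n10
[12] read 'c'  n10⇒n11  ** P1@[7:12],P3@[11:12]
[13] read 'c'  n11⇒n3 ·f
[14] read 'c'  n3⇒n0 ·f
[15] read 'c'  n0⇒n0
[16] read 'd'  n0⇒n1
[17] read 'c'  n1⇒n2  ** P3@[16:17]
[18] read 'c'  n2⇒n3
[19] read 'e'  n3⇒n4
[20] read 'd'  n4⇒n5  ** P0@[16:20]
[21] read 'b'  n5⇒n6 ·f  ** P2@[21:21]
[22] read 'b'  n6⇒n6 ·f  ** P2@[22:22]
[23] read 'c'  n6⇒n0 ·f
[24] read 'd'  n0⇒n1
[25] read 'c'  n1⇒n2  ** P3@[24:25]
[26] read 'c'  n2⇒n3
[27] read 'e'  n3⇒n4
[28] read 'd'  n4⇒n5  ** P0@[24:28]
[29] read 'd'  n5⇒n1 ·f
[30] read 'c'  n1⇒n2  ** P3@[29:30]
[31] read 'e'  n2⇒n0 ·f
[32] read 'b'  n0⇒n6  ** P2@[32:32]
[33] read 'b'  n6⇒n6 ·f  ** P2@[33:33]
[34] read 'a'  n6⇒n0 ·f
[35] read 'e'  n0⇒n0
[36] read 'd'  n0⇒n1
[37] read 'c'  n1⇒n2  ** P3@[36:37]
[38] read 'b'  n2⇒n6 ·f  ** P2@[38:38]
[39] read 'e'  n6⇒n7
[40] read 'c'  n7⇒n8
[41] read 'd'  n8⇒n9
[42] read 'd'  n9⇒n10
[43] read 'c'  n10⇒n11  ** P1@[38:43],P3@[42:43]
[44] read 'b'  n11⇒n6 ·f  ** P2@[44:44]
[45] read 'd'  n6⇒n1 ·f
[46] read 'c'  n1⇒n2  ** P3@[45:46]
[47] read 'b'  n2⇒n6 ·f  ** P2@[47:47]
[48] read 'e'  n6⇒n7
[49] read 'b'  n7⇒n6 ·f  ** P2@[49:49]
[50] read 'e'  n6⇒n7
[51] read 'c'  n7⇒n8
[52] read 'd'  n8⇒n9
[53] read 'd'  n9⇒n10
[54] read 'c'  n10⇒n11  ** P1@[49:54],P3@[53:54]
[55] read 'b'  n11⇒n6 ·f  ** P2@[55:55]
[56] read 'd'  n6⇒n1 ·f
[57] read 'd'  n1⇒n1 ·f
[58] read 'c'  n1⇒n2  ** P3@[57:58]
[59] read 'c'  n2⇒n3
[60] read 'e'  n3⇒n4
[61] read 'd'  n4⇒n5  ** P0@[57:61]
[62] read 'b'  n5⇒n6 ·f  ** P2@[62:62]
[63] read 'b'  n6⇒n6 ·f  ** P2@[63:63]
[64] read 'd'  n6⇒n1 ·f
[65] read 'b'  n1⇒n6 ·f  ** P2@[65:65]
[66] read 'a'  n6⇒n0 ·f
[67] read 'd'  n0⇒n1
[68] read 'e'  n1⇒n0 ·f
[69] read 'c'  n0⇒n0
[70] read 'd'  n0⇒n1
[71] read 'e'  n1⇒n0 ·f
[72] read 'd'  n0⇒n1

All matches (sorted): [[1,3],[7,2],[12,1],[12,3],[17,3],[20,0],[21,2],[22,2],[25,3],[28,0],[30,3],[32,2],[33,2],[37,3],[38,2],[43,1],[43,3],[44,2],[46,3],[47,2],[49,2],[54,1],[54,3],[55,2],[58,3],[61,0],[62,2],[63,2],[65,2]]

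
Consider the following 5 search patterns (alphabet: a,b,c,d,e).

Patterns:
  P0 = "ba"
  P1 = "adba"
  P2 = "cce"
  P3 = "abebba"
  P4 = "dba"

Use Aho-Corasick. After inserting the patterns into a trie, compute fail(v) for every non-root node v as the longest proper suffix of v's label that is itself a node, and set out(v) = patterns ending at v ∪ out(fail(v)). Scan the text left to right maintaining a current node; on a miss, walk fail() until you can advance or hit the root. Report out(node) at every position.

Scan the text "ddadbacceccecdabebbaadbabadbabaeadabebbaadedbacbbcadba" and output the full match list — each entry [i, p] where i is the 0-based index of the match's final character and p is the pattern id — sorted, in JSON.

Build:
Trie (insert patterns):
  n0 'ε': a→3 b→1 c→7 d→15
  n1 'b': a→2
  n2 'ba': ·  ←P0
  n3 'a': b→10 d→4
  n4 'ad': b→5
  n5 'adb': a→6
  n6 'adba': ·  ←P1
  n7 'c': c→8
  n8 'cc': e→9
  n9 'cce': ·  ←P2
  n10 'ab': e→11
  n11 'abe': b→12
  n12 'abeb': b→13
  n13 'abebb': a→14
  n14 'abebba': ·  ←P3
  n15 'd': b→16
  n16 'db': a→17
  n17 'dba': ·  ←P4

Failure links (BFS by depth):
  fail(1) 'b': from fail(0)=0 chase 'b': 0 ⇒ 0;  out=∅∪out(0)=∅
  fail(3) 'a': from fail(0)=0 chase 'a': 0 ⇒ 0;  out=∅∪out(0)=∅
  fail(7) 'c': from fail(0)=0 chase 'c': 0 ⇒ 0;  out=∅∪out(0)=∅
  fail(15) 'd': from fail(0)=0 chase 'd': 0 ⇒ 0;  out=∅∪out(0)=∅
  fail(2) 'ba': from fail(1)=0 chase 'a': 0 ⇒ 3;  out={0}∪out(3)={0}
  fail(4) 'ad': from fail(3)=0 chase 'd': 0 ⇒ 15;  out=∅∪out(15)=∅
  fail(8) 'cc': from fail(7)=0 chase 'c': 0 ⇒ 7;  out=∅∪out(7)=∅
  fail(10) 'ab': from fail(3)=0 chase 'b': 0 ⇒ 1;  out=∅∪out(1)=∅
  fail(16) 'db': from fail(15)=0 chase 'b': 0 ⇒ 1;  out=∅∪out(1)=∅
  fail(5) 'adb': from fail(4)=15 chase 'b': 15 ⇒ 16;  out=∅∪out(16)=∅
  fail(9) 'cce': from fail(8)=7 chase 'e': 7→0 ⇒ 0;  out={2}∪out(0)={2}
  fail(11) 'abe': from fail(10)=1 chase 'e': 1→0 ⇒ 0;  out=∅∪out(0)=∅
  fail(17) 'dba': from fail(16)=1 chase 'a': 1 ⇒ 2;  out={4}∪out(2)={0,4}
  fail(6) 'adba': from fail(5)=16 chase 'a': 16 ⇒ 17;  out={1}∪out(17)={0,1,4}
  fail(12) 'abeb': from fail(11)=0 chase 'b': 0 ⇒ 1;  out=∅∪out(1)=∅
  fail(13) 'abebb': from fail(12)=1 chase 'b': 1→0 ⇒ 1;  out=∅∪out(1)=∅
  fail(14) 'abebba': from fail(13)=1 chase 'a': 1 ⇒ 2;  out={3}∪out(2)={0,3}

Scan:
i=0 'd': node 0→15
i=1 'd': node 15→15 (fail-walked)
i=2 'a': node 15→3 (fail-walked)
i=3 'd': node 3→4
i=4 'b': node 4→5
i=5 'a': node 5→6  ** P0@[4:5],P1@[2:5],P4@[3:5]
i=6 'c': node 6→7 (fail-walked)
i=7 'c': node 7→8
i=8 'e': node 8→9  ** P2@[6:8]
i=9 'c': node 9→7 (fail-walked)
i=10 'c': node 7→8
i=11 'e': node 8→9  ** P2@[9:11]
i=12 'c': node 9→7 (fail-walked)
i=13 'd': node 7→15 (fail-walked)
i=14 'a': node 15→3 (fail-walked)
i=15 'b': node 3→10
i=16 'e': node 10→11
i=17 'b': node 11→12
i=18 'b': node 12→13
i=19 'a': node 13→14  ** P0@[18:19],P3@[14:19]
i=20 'a': node 14→3 (fail-walked)
i=21 'd': node 3→4
i=22 'b': node 4→5
i=23 'a': node 5→6  ** P0@[22:23],P1@[20:23],P4@[21:23]
i=24 'b': node 6→10 (fail-walked)
i=25 'a': node 10→2 (fail-walked)  ** P0@[24:25]
i=26 'd': node 2→4 (fail-walked)
i=27 'b': node 4→5
i=28 'a': node 5→6  ** P0@[27:28],P1@[25:28],P4@[26:28]
i=29 'b': node 6→10 (fail-walked)
i=30 'a': node 10→2 (fail-walked)  ** P0@[29:30]
i=31 'e': node 2→0 (fail-walked)
i=32 'a': node 0→3
i=33 'd': node 3→4
i=34 'a': node 4→3 (fail-walked)
i=35 'b': node 3→10
i=36 'e': node 10→11
i=37 'b': node 11→12
i=38 'b': node 12→13
i=39 'a': node 13→14  ** P0@[38:39],P3@[34:39]
i=40 'a': node 14→3 (fail-walked)
i=41 'd': node 3→4
i=42 'e': node 4→0 (fail-walked)
i=43 'd': node 0→15
i=44 'b': node 15→16
i=45 'a': node 16→17  ** P0@[44:45],P4@[43:45]
i=46 'c': node 17→7 (fail-walked)
i=47 'b': node 7→1 (fail-walked)
i=48 'b': node 1→1 (fail-walked)
i=49 'c': node 1→7 (fail-walked)
i=50 'a': node 7→3 (fail-walked)
i=51 'd': node 3→4
i=52 'b': node 4→5
i=53 'a': node 5→6  ** P0@[52:53],P1@[50:53],P4@[51:53]

Result: [[5,0],[5,1],[5,4],[8,2],[11,2],[19,0],[19,3],[23,0],[23,1],[23,4],[25,0],[28,0],[28,1],[28,4],[30,0],[39,0],[39,3],[45,0],[45,4],[53,0],[53,1],[53,4]]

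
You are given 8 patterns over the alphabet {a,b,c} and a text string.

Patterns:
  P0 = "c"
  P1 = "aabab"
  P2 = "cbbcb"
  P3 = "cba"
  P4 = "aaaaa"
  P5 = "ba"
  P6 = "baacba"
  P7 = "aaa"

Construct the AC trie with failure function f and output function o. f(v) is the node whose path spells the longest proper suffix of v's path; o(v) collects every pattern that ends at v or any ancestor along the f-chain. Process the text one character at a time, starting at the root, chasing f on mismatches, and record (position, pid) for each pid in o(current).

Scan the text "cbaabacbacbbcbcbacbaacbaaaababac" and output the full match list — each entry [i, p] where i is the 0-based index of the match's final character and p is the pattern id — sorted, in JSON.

Build:
Trie nodes:
  0='ε' goto a→2 b→15 c→1
  1='c' goto b→7  [P0 ends]
  2='a' goto a→3
  3='aa' goto a→12 b→4
  4='aab' goto a→5
  5='aaba' goto b→6
  6='aabab' goto ·  [P1 ends]
  7='cb' goto a→11 b→8
  8='cbb' goto c→9
  9='cbbc' goto b→10
  10='cbbcb' goto ·  [P2 ends]
  11='cba' goto ·  [P3 ends]
  12='aaa' goto a→13  [P7 ends]
  13='aaaa' goto a→14
  14='aaaaa' goto ·  [P4 ends]
  15='b' goto a→16
  16='ba' goto a→17  [P5 ends]
  17='baa' goto c→18
  18='baac' goto b→19
  19='baacb' goto a→20
  20='baacba' goto ·  [P6 ends]

Failure links (BFS by depth):
  fail(1) 'c': from fail(0)=0 chase 'c': 0 ⇒ 0;  out={0}∪out(0)={0}
  fail(2) 'a': from fail(0)=0 chase 'a': 0 ⇒ 0;  out=∅∪out(0)=∅
  fail(15) 'b': from fail(0)=0 chase 'b': 0 ⇒ 0;  out=∅∪out(0)=∅
  fail(3) 'aa': from fail(2)=0 chase 'a': 0 ⇒ 2;  out=∅∪out(2)=∅
  fail(7) 'cb': from fail(1)=0 chase 'b': 0 ⇒ 15;  out=∅∪out(15)=∅
  fail(16) 'ba': from fail(15)=0 chase 'a': 0 ⇒ 2;  out={5}∪out(2)={5}
  fail(4) 'aab': from fail(3)=2 chase 'b': 2→0 ⇒ 15;  out=∅∪out(15)=∅
  fail(8) 'cbb': from fail(7)=15 chase 'b': 15→0 ⇒ 15;  out=∅∪out(15)=∅
  fail(11) 'cba': from fail(7)=15 chase 'a': 15 ⇒ 16;  out={3}∪out(16)={3,5}
  fail(12) 'aaa': from fail(3)=2 chase 'a': 2 ⇒ 3;  out={7}∪out(3)={7}
  fail(17) 'baa': from fail(16)=2 chase 'a': 2 ⇒ 3;  out=∅∪out(3)=∅
  fail(5) 'aaba': from fail(4)=15 chase 'a': 15 ⇒ 16;  out=∅∪out(16)={5}
  fail(9) 'cbbc': from fail(8)=15 chase 'c': 15→0 ⇒ 1;  out=∅∪out(1)={0}
  fail(13) 'aaaa': from fail(12)=3 chase 'a': 3 ⇒ 12;  out=∅∪out(12)={7}
  fail(18) 'baac': from fail(17)=3 chase 'c': 3→2→0 ⇒ 1;  out=∅∪out(1)={0}
  fail(6) 'aabab': from fail(5)=16 chase 'b': 16→2→0 ⇒ 15;  out={1}∪out(15)={1}
  fail(10) 'cbbcb': from fail(9)=1 chase 'b': 1 ⇒ 7;  out={2}∪out(7)={2}
  fail(14) 'aaaaa': from fail(13)=12 chase 'a': 12 ⇒ 13;  out={4}∪out(13)={4,7}
  fail(19) 'baacb': from fail(18)=1 chase 'b': 1 ⇒ 7;  out=∅∪out(7)=∅
  fail(20) 'baacba': from fail(19)=7 chase 'a': 7 ⇒ 11;  out={6}∪out(11)={3,5,6}

Run:
[0] read 'c'  n0⇒n1  → match P0@[0:0]
[1] read 'b'  n1⇒n7
[2] read 'a'  n7⇒n11  → match P3@[0:2],P5@[1:2]
[3] read 'a'  n11⇒n17 (fail-walked)
[4] read 'b'  n17⇒n4 (fail-walked)
[5] read 'a'  n4⇒n5  → match P5@[4:5]
[6] read 'c'  n5⇒n1 (fail-walked)  → match P0@[6:6]
[7] read 'b'  n1⇒n7
[8] read 'a'  n7⇒n11  → match P3@[6:8],P5@[7:8]
[9] read 'c'  n11⇒n1 (fail-walked)  → match P0@[9:9]
[10] read 'b'  n1⇒n7
[11] read 'b'  n7⇒n8
[12] read 'c'  n8⇒n9  → match P0@[12:12]
[13] read 'b'  n9⇒n10  → match P2@[9:13]
[14] read 'c'  n10⇒n1 (fail-walked)  → match P0@[14:14]
[15] read 'b'  n1⇒n7
[16] read 'a'  n7⇒n11  → match P3@[14:16],P5@[15:16]
[17] read 'c'  n11⇒n1 (fail-walked)  → match P0@[17:17]
[18] read 'b'  n1⇒n7
[19] read 'a'  n7⇒n11  → match P3@[17:19],P5@[18:19]
[20] read 'a'  n11⇒n17 (fail-walked)
[21] read 'c'  n17⇒n18  → match P0@[21:21]
[22] read 'b'  n18⇒n19
[23] read 'a'  n19⇒n20  → match P3@[21:23],P5@[22:23],P6@[18:23]
[24] read 'a'  n20⇒n17 (fail-walked)
[25] read 'a'  n17⇒n12 (fail-walked)  → match P7@[23:25]
[26] read 'a'  n12⇒n13  → match P7@[24:26]
[27] read 'b'  n13⇒n4 (fail-walked)
[28] read 'a'  n4⇒n5  → match P5@[27:28]
[29] read 'b'  n5⇒n6  → match P1@[25:29]
[30] read 'a'  n6⇒n16 (fail-walked)  → match P5@[29:30]
[31] read 'c'  n16⇒n1 (fail-walked)  → match P0@[31:31]

Result: [[0,0],[2,3],[2,5],[5,5],[6,0],[8,3],[8,5],[9,0],[12,0],[13,2],[14,0],[16,3],[16,5],[17,0],[19,3],[19,5],[21,0],[23,3],[23,5],[23,6],[25,7],[26,7],[28,5],[29,1],[30,5],[31,0]]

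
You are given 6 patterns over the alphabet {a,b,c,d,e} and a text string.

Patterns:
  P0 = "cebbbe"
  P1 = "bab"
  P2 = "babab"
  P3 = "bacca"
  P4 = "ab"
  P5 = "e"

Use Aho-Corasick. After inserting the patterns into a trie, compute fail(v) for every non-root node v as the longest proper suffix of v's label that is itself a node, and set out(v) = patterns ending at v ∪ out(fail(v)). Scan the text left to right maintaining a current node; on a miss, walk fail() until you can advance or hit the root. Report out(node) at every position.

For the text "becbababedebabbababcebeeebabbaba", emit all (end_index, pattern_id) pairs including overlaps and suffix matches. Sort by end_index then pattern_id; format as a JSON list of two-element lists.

Build automaton:
Trie nodes:
  n0 'ε': a→15 b→7 c→1 e→17
  n1 'c': e→2
  n2 'ce': b→3
  n3 'ceb': b→4
  n4 'cebb': b→5
  n5 'cebbb': e→6
  n6 'cebbbe': ·  ←P0
  n7 'b': a→8
  n8 'ba': b→9 c→12
  n9 'bab': a→10  ←P1
  n10 'baba': b→11
  n11 'babab': ·  ←P2
  n12 'bac': c→13
  n13 'bacc': a→14
  n14 'bacca': ·  ←P3
  n15 'a': b→16
  n16 'ab': ·  ←P4
  n17 'e': ·  ←P5

BFS fail/out derivation:
  fail(1) 'c': from fail(0)=0 chase 'c': 0 ⇒ 0;  out=∅∪out(0)=∅
  fail(7) 'b': from fail(0)=0 chase 'b': 0 ⇒ 0;  out=∅∪out(0)=∅
  fail(15) 'a': from fail(0)=0 chase 'a': 0 ⇒ 0;  out=∅∪out(0)=∅
  fail(17) 'e': from fail(0)=0 chase 'e': 0 ⇒ 0;  out={5}∪out(0)={5}
  fail(2) 'ce': from fail(1)=0 chase 'e': 0 ⇒ 17;  out=∅∪out(17)={5}
  fail(8) 'ba': from fail(7)=0 chase 'a': 0 ⇒ 15;  out=∅∪out(15)=∅
  fail(16) 'ab': from fail(15)=0 chase 'b': 0 ⇒ 7;  out={4}∪out(7)={4}
  fail(3) 'ceb': from fail(2)=17 chase 'b': 17→0 ⇒ 7;  out=∅∪out(7)=∅
  fail(9) 'bab': from fail(8)=15 chase 'b': 15 ⇒ 16;  out={1}∪out(16)={1,4}
  fail(12) 'bac': from fail(8)=15 chase 'c': 15→0 ⇒ 1;  out=∅∪out(1)=∅
  fail(4) 'cebb': from fail(3)=7 chase 'b': 7→0 ⇒ 7;  out=∅∪out(7)=∅
  fail(10) 'baba': from fail(9)=16 chase 'a': 16→7 ⇒ 8;  out=∅∪out(8)=∅
  fail(13) 'bacc': from fail(12)=1 chase 'c': 1→0 ⇒ 1;  out=∅∪out(1)=∅
  fail(5) 'cebbb': from fail(4)=7 chase 'b': 7→0 ⇒ 7;  out=∅∪out(7)=∅
  fail(11) 'babab': from fail(10)=8 chase 'b': 8 ⇒ 9;  out={2}∪out(9)={1,2,4}
  fail(14) 'bacca': from fail(13)=1 chase 'a': 1→0 ⇒ 15;  out={3}∪out(15)={3}
  fail(6) 'cebbbe': from fail(5)=7 chase 'e': 7→0 ⇒ 17;  out={0}∪out(17)={0,5}

Run:
i=0 'b': node 0→7
i=1 'e': node 7→17 ·f  → match P5@[1:1]
i=2 'c': node 17→1 ·f
i=3 'b': node 1→7 ·f
i=4 'a': node 7→8
i=5 'b': node 8→9  → match P1@[3:5],P4@[4:5]
i=6 'a': node 9→10
i=7 'b': node 10→11  → match P1@[5:7],P2@[3:7],P4@[6:7]
i=8 'e': node 11→17 ·f  → match P5@[8:8]
i=9 'd': node 17→0 ·f
i=10 'e': node 0→17  → match P5@[10:10]
i=11 'b': node 17→7 ·f
i=12 'a': node 7→8
i=13 'b': node 8→9  → match P1@[11:13],P4@[12:13]
i=14 'b': node 9→7 ·f
i=15 'a': node 7→8
i=16 'b': node 8→9  → match P1@[14:16],P4@[15:16]
i=17 'a': node 9→10
i=18 'b': node 10→11  → match P1@[16:18],P2@[14:18],P4@[17:18]
i=19 'c': node 11→1 ·f
i=20 'e': node 1→2  → match P5@[20:20]
i=21 'b': node 2→3
i=22 'e': node 3→17 ·f  → match P5@[22:22]
i=23 'e': node 17→17 ·f  → match P5@[23:23]
i=24 'e': node 17→17 ·f  → match P5@[24:24]
i=25 'b': node 17→7 ·f
i=26 'a': node 7→8
i=27 'b': node 8→9  → match P1@[25:27],P4@[26:27]
i=28 'b': node 9→7 ·f
i=29 'a': node 7→8
i=30 'b': node 8→9  → match P1@[28:30],P4@[29:30]
i=31 'a': node 9→10

Result: [[1,5],[5,1],[5,4],[7,1],[7,2],[7,4],[8,5],[10,5],[13,1],[13,4],[16,1],[16,4],[18,1],[18,2],[18,4],[20,5],[22,5],[23,5],[24,5],[27,1],[27,4],[30,1],[30,4]]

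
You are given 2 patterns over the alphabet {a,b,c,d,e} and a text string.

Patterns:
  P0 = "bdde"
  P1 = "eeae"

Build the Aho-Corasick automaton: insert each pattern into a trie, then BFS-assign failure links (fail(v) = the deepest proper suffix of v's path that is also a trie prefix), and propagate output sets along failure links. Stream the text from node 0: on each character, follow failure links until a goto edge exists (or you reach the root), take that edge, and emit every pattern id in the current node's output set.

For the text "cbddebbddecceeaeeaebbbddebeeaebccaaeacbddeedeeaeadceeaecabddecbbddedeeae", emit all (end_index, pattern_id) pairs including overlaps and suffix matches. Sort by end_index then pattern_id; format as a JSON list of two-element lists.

Build automaton:
Trie (insert patterns):
  n0 'ε': b→1 e→5
  n1 'b': d→2
  n2 'bd': d→3
  n3 'bdd': e→4
  n4 'bdde': ·  [P0 ends]
  n5 'e': e→6
  n6 'ee': a→7
  n7 'eea': e→8
  n8 'eeae': ·  [P1 ends]

Failure links (BFS by depth):
  fail(1) 'b': from fail(0)=0 chase 'b': 0 ⇒ 0;  out=∅∪out(0)=∅
  fail(5) 'e': from fail(0)=0 chase 'e': 0 ⇒ 0;  out=∅∪out(0)=∅
  fail(2) 'bd': from fail(1)=0 chase 'd': 0 ⇒ 0;  out=∅∪out(0)=∅
  fail(6) 'ee': from fail(5)=0 chase 'e': 0 ⇒ 5;  out=∅∪out(5)=∅
  fail(3) 'bdd': from fail(2)=0 chase 'd': 0 ⇒ 0;  out=∅∪out(0)=∅
  fail(7) 'eea': from fail(6)=5 chase 'a': 5→0 ⇒ 0;  out=∅∪out(0)=∅
  fail(4) 'bdde': from fail(3)=0 chase 'e': 0 ⇒ 5;  out={0}∪out(5)={0}
  fail(8) 'eeae': from fail(7)=0 chase 'e': 0 ⇒ 5;  out={1}∪out(5)={1}

Run:
[0] read 'c'  n0⇒n0
[1] read 'b'  n0⇒n1
[2] read 'd'  n1⇒n2
[3] read 'd'  n2⇒n3
[4] read 'e'  n3⇒n4  emit P0@[1:4]
[5] read 'b'  n4⇒n1 ·f
[6] read 'b'  n1⇒n1 ·f
[7] read 'd'  n1⇒n2
[8] read 'd'  n2⇒n3
[9] read 'e'  n3⇒n4  emit P0@[6:9]
[10] read 'c'  n4⇒n0 ·f
[11] read 'c'  n0⇒n0
[12] read 'e'  n0⇒n5
[13] read 'e'  n5⇒n6
[14] read 'a'  n6⇒n7
[15] read 'e'  n7⇒n8  emit P1@[12:15]
[16] read 'e'  n8⇒n6 ·f
[17] read 'a'  n6⇒n7
[18] read 'e'  n7⇒n8  emit P1@[15:18]
[19] read 'b'  n8⇒n1 ·f
[20] read 'b'  n1⇒n1 ·f
[21] read 'b'  n1⇒n1 ·f
[22] read 'd'  n1⇒n2
[23] read 'd'  n2⇒n3
[24] read 'e'  n3⇒n4  emit P0@[21:24]
[25] read 'b'  n4⇒n1 ·f
[26] read 'e'  n1⇒n5 ·f
[27] read 'e'  n5⇒n6
[28] read 'a'  n6⇒n7
[29] read 'e'  n7⇒n8  emit P1@[26:29]
[30] read 'b'  n8⇒n1 ·f
[31] read 'c'  n1⇒n0 ·f
[32] read 'c'  n0⇒n0
[33] read 'a'  n0⇒n0
[34] read 'a'  n0⇒n0
[35] read 'e'  n0⇒n5
[36] read 'a'  n5⇒n0 ·f
[37] read 'c'  n0⇒n0
[38] read 'b'  n0⇒n1
[39] read 'd'  n1⇒n2
[40] read 'd'  n2⇒n3
[41] read 'e'  n3⇒n4  emit P0@[38:41]
[42] read 'e'  n4⇒n6 ·f
[43] read 'd'  n6⇒n0 ·f
[44] read 'e'  n0⇒n5
[45] read 'e'  n5⇒n6
[46] read 'a'  n6⇒n7
[47] read 'e'  n7⇒n8  emit P1@[44:47]
[48] read 'a'  n8⇒n0 ·f
[49] read 'd'  n0⇒n0
[50] read 'c'  n0⇒n0
[51] read 'e'  n0⇒n5
[52] read 'e'  n5⇒n6
[53] read 'a'  n6⇒n7
[54] read 'e'  n7⇒n8  emit P1@[51:54]
[55] read 'c'  n8⇒n0 ·f
[56] read 'a'  n0⇒n0
[57] read 'b'  n0⇒n1
[58] read 'd'  n1⇒n2
[59] read 'd'  n2⇒n3
[60] read 'e'  n3⇒n4  emit P0@[57:60]
[61] read 'c'  n4⇒n0 ·f
[62] read 'b'  n0⇒n1
[63] read 'b'  n1⇒n1 ·f
[64] read 'd'  n1⇒n2
[65] read 'd'  n2⇒n3
[66] read 'e'  n3⇒n4  emit P0@[63:66]
[67] read 'd'  n4⇒n0 ·f
[68] read 'e'  n0⇒n5
[69] read 'e'  n5⇒n6
[70] read 'a'  n6⇒n7
[71] read 'e'  n7⇒n8  emit P1@[68:71]

Matches: [[4,0],[9,0],[15,1],[18,1],[24,0],[29,1],[41,0],[47,1],[54,1],[60,0],[66,0],[71,1]]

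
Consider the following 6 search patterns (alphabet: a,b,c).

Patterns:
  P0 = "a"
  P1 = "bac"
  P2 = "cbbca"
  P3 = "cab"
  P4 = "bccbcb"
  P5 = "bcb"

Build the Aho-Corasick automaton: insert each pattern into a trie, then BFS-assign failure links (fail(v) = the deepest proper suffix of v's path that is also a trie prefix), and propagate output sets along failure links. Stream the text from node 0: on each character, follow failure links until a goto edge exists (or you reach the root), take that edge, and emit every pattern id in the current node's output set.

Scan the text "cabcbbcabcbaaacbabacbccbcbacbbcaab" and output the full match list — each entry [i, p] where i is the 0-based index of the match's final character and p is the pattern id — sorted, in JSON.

Build:
Trie (insert patterns):
  0='ε' goto a→1 b→2 c→5
  1='a' goto ·  ←P0
  2='b' goto a→3 c→12
  3='ba' goto c→4
  4='bac' goto ·  ←P1
  5='c' goto a→10 b→6
  6='cb' goto b→7
  7='cbb' goto c→8
  8='cbbc' goto a→9
  9='cbbca' goto ·  ←P2
  10='ca' goto b→11
  11='cab' goto ·  ←P3
  12='bc' goto b→17 c→13
  13='bcc' goto b→14
  14='bccb' goto c→15
  15='bccbc' goto b→16
  16='bccbcb' goto ·  ←P4
  17='bcb' goto ·  ←P5

BFS fail/out derivation:
  n1('a'): parent n0 fail=0; on 'a' 0 → fail=0;  out {0}∪∅={0}
  n2('b'): parent n0 fail=0; on 'b' 0 → fail=0;  out ∅∪∅=∅
  n5('c'): parent n0 fail=0; on 'c' 0 → fail=0;  out ∅∪∅=∅
  n3('ba'): parent n2 fail=0; on 'a' 0 → fail=1;  out ∅∪{0}={0}
  n6('cb'): parent n5 fail=0; on 'b' 0 → fail=2;  out ∅∪∅=∅
  n10('ca'): parent n5 fail=0; on 'a' 0 → fail=1;  out ∅∪{0}={0}
  n12('bc'): parent n2 fail=0; on 'c' 0 → fail=5;  out ∅∪∅=∅
  n4('bac'): parent n3 fail=1; on 'c' 1→0 → fail=5;  out {1}∪∅={1}
  n7('cbb'): parent n6 fail=2; on 'b' 2→0 → fail=2;  out ∅∪∅=∅
  n11('cab'): parent n10 fail=1; on 'b' 1→0 → fail=2;  out {3}∪∅={3}
  n13('bcc'): parent n12 fail=5; on 'c' 5→0 → fail=5;  out ∅∪∅=∅
  n17('bcb'): parent n12 fail=5; on 'b' 5 → fail=6;  out {5}∪∅={5}
  n8('cbbc'): parent n7 fail=2; on 'c' 2 → fail=12;  out ∅∪∅=∅
  n14('bccb'): parent n13 fail=5; on 'b' 5 → fail=6;  out ∅∪∅=∅
  n9('cbbca'): parent n8 fail=12; on 'a' 12→5 → fail=10;  out {2}∪{0}={0,2}
  n15('bccbc'): parent n14 fail=6; on 'c' 6→2 → fail=12;  out ∅∪∅=∅
  n16('bccbcb'): parent n15 fail=12; on 'b' 12 → fail=17;  out {4}∪{5}={4,5}

Text stream:
pos 0 'c': at 5
pos 1 'a': at 10  emit P0@[1:1]
pos 2 'b': at 11  emit P3@[0:2]
pos 3 'c': at 12 ·f
pos 4 'b': at 17  emit P5@[2:4]
pos 5 'b': at 7 ·f
pos 6 'c': at 8
pos 7 'a': at 9  emit P0@[7:7],P2@[3:7]
pos 8 'b': at 11 ·f  emit P3@[6:8]
pos 9 'c': at 12 ·f
pos 10 'b': at 17  emit P5@[8:10]
pos 11 'a': at 3 ·f  emit P0@[11:11]
pos 12 'a': at 1 ·f  emit P0@[12:12]
pos 13 'a': at 1 ·f  emit P0@[13:13]
pos 14 'c': at 5 ·f
pos 15 'b': at 6
pos 16 'a': at 3 ·f  emit P0@[16:16]
pos 17 'b': at 2 ·f
pos 18 'a': at 3  emit P0@[18:18]
pos 19 'c': at 4  emit P1@[17:19]
pos 20 'b': at 6 ·f
pos 21 'c': at 12 ·f
pos 22 'c': at 13
pos 23 'b': at 14
pos 24 'c': at 15
pos 25 'b': at 16  emit P4@[20:25],P5@[23:25]
pos 26 'a': at 3 ·f  emit P0@[26:26]
pos 27 'c': at 4  emit P1@[25:27]
pos 28 'b': at 6 ·f
pos 29 'b': at 7
pos 30 'c': at 8
pos 31 'a': at 9  emit P0@[31:31],P2@[27:31]
pos 32 'a': at 1 ·f  emit P0@[32:32]
pos 33 'b': at 2 ·f

All matches (sorted): [[1,0],[2,3],[4,5],[7,0],[7,2],[8,3],[10,5],[11,0],[12,0],[13,0],[16,0],[18,0],[19,1],[25,4],[25,5],[26,0],[27,1],[31,0],[31,2],[32,0]]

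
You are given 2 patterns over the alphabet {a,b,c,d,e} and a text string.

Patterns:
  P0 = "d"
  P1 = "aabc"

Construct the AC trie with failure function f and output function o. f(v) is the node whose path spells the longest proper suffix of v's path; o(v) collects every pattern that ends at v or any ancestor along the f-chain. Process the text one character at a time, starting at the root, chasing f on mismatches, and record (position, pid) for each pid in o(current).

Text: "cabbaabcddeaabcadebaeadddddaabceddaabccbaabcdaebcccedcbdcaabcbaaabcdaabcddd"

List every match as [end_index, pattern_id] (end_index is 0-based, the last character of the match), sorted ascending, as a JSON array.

Build:
Trie (insert patterns):
  0='ε' goto a→2 d→1
  1='d' goto ·  ←P0
  2='a' goto a→3
  3='aa' goto b→4
  4='aab' goto c→5
  5='aabc' goto ·  ←P1

Failure links (BFS by depth):
  fail(1) 'd': from fail(0)=0 chase 'd': 0 ⇒ 0;  out={0}∪out(0)={0}
  fail(2) 'a': from fail(0)=0 chase 'a': 0 ⇒ 0;  out=∅∪out(0)=∅
  fail(3) 'aa': from fail(2)=0 chase 'a': 0 ⇒ 2;  out=∅∪out(2)=∅
  fail(4) 'aab': from fail(3)=2 chase 'b': 2→0 ⇒ 0;  out=∅∪out(0)=∅
  fail(5) 'aabc': from fail(4)=0 chase 'c': 0 ⇒ 0;  out={1}∪out(0)={1}

Run:
i=0 'c': node 0→0
i=1 'a': node 0→2
i=2 'b': node 2→0 ·f
i=3 'b': node 0→0
i=4 'a': node 0→2
i=5 'a': node 2→3
i=6 'b': node 3→4
i=7 'c': node 4→5  ** P1@[4:7]
i=8 'd': node 5→1 ·f  ** P0@[8:8]
i=9 'd': node 1→1 ·f  ** P0@[9:9]
i=10 'e': node 1→0 ·f
i=11 'a': node 0→2
i=12 'a': node 2→3
i=13 'b': node 3→4
i=14 'c': node 4→5  ** P1@[11:14]
i=15 'a': node 5→2 ·f
i=16 'd': node 2→1 ·f  ** P0@[16:16]
i=17 'e': node 1→0 ·f
i=18 'b': node 0→0
i=19 'a': node 0→2
i=20 'e': node 2→0 ·f
i=21 'a': node 0→2
i=22 'd': node 2→1 ·f  ** P0@[22:22]
i=23 'd': node 1→1 ·f  ** P0@[23:23]
i=24 'd': node 1→1 ·f  ** P0@[24:24]
i=25 'd': node 1→1 ·f  ** P0@[25:25]
i=26 'd': node 1→1 ·f  ** P0@[26:26]
i=27 'a': node 1→2 ·f
i=28 'a': node 2→3
i=29 'b': node 3→4
i=30 'c': node 4→5  ** P1@[27:30]
i=31 'e': node 5→0 ·f
i=32 'd': node 0→1  ** P0@[32:32]
i=33 'd': node 1→1 ·f  ** P0@[33:33]
i=34 'a': node 1→2 ·f
i=35 'a': node 2→3
i=36 'b': node 3→4
i=37 'c': node 4→5  ** P1@[34:37]
i=38 'c': node 5→0 ·f
i=39 'b': node 0→0
i=40 'a': node 0→2
i=41 'a': node 2→3
i=42 'b': node 3→4
i=43 'c': node 4→5  ** P1@[40:43]
i=44 'd': node 5→1 ·f  ** P0@[44:44]
i=45 'a': node 1→2 ·f
i=46 'e': node 2→0 ·f
i=47 'b': node 0→0
i=48 'c': node 0→0
i=49 'c': node 0→0
i=50 'c': node 0→0
i=51 'e': node 0→0
i=52 'd': node 0→1  ** P0@[52:52]
i=53 'c': node 1→0 ·f
i=54 'b': node 0→0
i=55 'd': node 0→1  ** P0@[55:55]
i=56 'c': node 1→0 ·f
i=57 'a': node 0→2
i=58 'a': node 2→3
i=59 'b': node 3→4
i=60 'c': node 4→5  ** P1@[57:60]
i=61 'b': node 5→0 ·f
i=62 'a': node 0→2
i=63 'a': node 2→3
i=64 'a': node 3→3 ·f
i=65 'b': node 3→4
i=66 'c': node 4→5  ** P1@[63:66]
i=67 'd': node 5→1 ·f  ** P0@[67:67]
i=68 'a': node 1→2 ·f
i=69 'a': node 2→3
i=70 'b': node 3→4
i=71 'c': node 4→5  ** P1@[68:71]
i=72 'd': node 5→1 ·f  ** P0@[72:72]
i=73 'd': node 1→1 ·f  ** P0@[73:73]
i=74 'd': node 1→1 ·f  ** P0@[74:74]

All matches (sorted): [[7,1],[8,0],[9,0],[14,1],[16,0],[22,0],[23,0],[24,0],[25,0],[26,0],[30,1],[32,0],[33,0],[37,1],[43,1],[44,0],[52,0],[55,0],[60,1],[66,1],[67,0],[71,1],[72,0],[73,0],[74,0]]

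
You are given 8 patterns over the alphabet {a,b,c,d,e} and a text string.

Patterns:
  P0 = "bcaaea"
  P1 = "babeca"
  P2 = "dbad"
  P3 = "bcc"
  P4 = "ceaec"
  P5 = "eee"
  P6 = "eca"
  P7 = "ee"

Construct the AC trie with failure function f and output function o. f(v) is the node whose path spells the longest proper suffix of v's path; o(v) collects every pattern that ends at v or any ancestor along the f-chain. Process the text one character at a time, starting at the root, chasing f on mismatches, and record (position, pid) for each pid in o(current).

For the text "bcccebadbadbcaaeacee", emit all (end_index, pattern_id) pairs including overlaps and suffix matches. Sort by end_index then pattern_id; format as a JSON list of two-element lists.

Build automaton:
Trie nodes:
  0='ε' goto b→1 c→17 d→12 e→22
  1='b' goto a→7 c→2
  2='bc' goto a→3 c→16
  3='bca' goto a→4
  4='bcaa' goto e→5
  5='bcaae' goto a→6
  6='bcaaea' goto ·  ←P0
  7='ba' goto b→8
  8='bab' goto e→9
  9='babe' goto c→10
  10='babec' goto a→11
  11='babeca' goto ·  ←P1
  12='d' goto b→13
  13='db' goto a→14
  14='dba' goto d→15
  15='dbad' goto ·  ←P2
  16='bcc' goto ·  ←P3
  17='c' goto e→18
  18='ce' goto a→19
  19='cea' goto e→20
  20='ceae' goto c→21
  21='ceaec' goto ·  ←P4
  22='e' goto c→25 e→23
  23='ee' goto e→24  ←P7
  24='eee' goto ·  ←P5
  25='ec' goto a→26
  26='eca' goto ·  ←P6

BFS fail/out derivation:
  n1('b'): parent n0 fail=0; on 'b' 0 → fail=0;  out ∅∪∅=∅
  n12('d'): parent n0 fail=0; on 'd' 0 → fail=0;  out ∅∪∅=∅
  n17('c'): parent n0 fail=0; on 'c' 0 → fail=0;  out ∅∪∅=∅
  n22('e'): parent n0 fail=0; on 'e' 0 → fail=0;  out ∅∪∅=∅
  n2('bc'): parent n1 fail=0; on 'c' 0 → fail=17;  out ∅∪∅=∅
  n7('ba'): parent n1 fail=0; on 'a' 0 → fail=0;  out ∅∪∅=∅
  n13('db'): parent n12 fail=0; on 'b' 0 → fail=1;  out ∅∪∅=∅
  n18('ce'): parent n17 fail=0; on 'e' 0 → fail=22;  out ∅∪∅=∅
  n23('ee'): parent n22 fail=0; on 'e' 0 → fail=22;  out {7}∪∅={7}
  n25('ec'): parent n22 fail=0; on 'c' 0 → fail=17;  out ∅∪∅=∅
  n3('bca'): parent n2 fail=17; on 'a' 17→0 → fail=0;  out ∅∪∅=∅
  n8('bab'): parent n7 fail=0; on 'b' 0 → fail=1;  out ∅∪∅=∅
  n14('dba'): parent n13 fail=1; on 'a' 1 → fail=7;  out ∅∪∅=∅
  n16('bcc'): parent n2 fail=17; on 'c' 17→0 → fail=17;  out {3}∪∅={3}
  n19('cea'): parent n18 fail=22; on 'a' 22→0 → fail=0;  out ∅∪∅=∅
  n24('eee'): parent n23 fail=22; on 'e' 22 → fail=23;  out {5}∪{7}={5,7}
  n26('eca'): parent n25 fail=17; on 'a' 17→0 → fail=0;  out {6}∪∅={6}
  n4('bcaa'): parent n3 fail=0; on 'a' 0 → fail=0;  out ∅∪∅=∅
  n9('babe'): parent n8 fail=1; on 'e' 1→0 → fail=22;  out ∅∪∅=∅
  n15('dbad'): parent n14 fail=7; on 'd' 7→0 → fail=12;  out {2}∪∅={2}
  n20('ceae'): parent n19 fail=0; on 'e' 0 → fail=22;  out ∅∪∅=∅
  n5('bcaae'): parent n4 fail=0; on 'e' 0 → fail=22;  out ∅∪∅=∅
  n10('babec'): parent n9 fail=22; on 'c' 22 → fail=25;  out ∅∪∅=∅
  n21('ceaec'): parent n20 fail=22; on 'c' 22 → fail=25;  out {4}∪∅={4}
  n6('bcaaea'): parent n5 fail=22; on 'a' 22→0 → fail=0;  out {0}∪∅={0}
  n11('babeca'): parent n10 fail=25; on 'a' 25 → fail=26;  out {1}∪{6}={1,6}

Scan:
i=0 'b': node 0→1
i=1 'c': node 1→2
i=2 'c': node 2→16  ** P3@[0:2]
i=3 'c': node 16→17 (via fail)
i=4 'e': node 17→18
i=5 'b': node 18→1 (via fail)
i=6 'a': node 1→7
i=7 'd': node 7→12 (via fail)
i=8 'b': node 12→13
i=9 'a': node 13→14
i=10 'd': node 14→15  ** P2@[7:10]
i=11 'b': node 15→13 (via fail)
i=12 'c': node 13→2 (via fail)
i=13 'a': node 2→3
i=14 'a': node 3→4
i=15 'e': node 4→5
i=16 'a': node 5→6  ** P0@[11:16]
i=17 'c': node 6→17 (via fail)
i=18 'e': node 17→18
i=19 'e': node 18→23 (via fail)  ** P7@[18:19]

Result: [[2,3],[10,2],[16,0],[19,7]]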